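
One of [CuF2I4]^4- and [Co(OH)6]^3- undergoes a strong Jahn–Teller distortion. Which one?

[CuF2I4]^4-

[CuF2I4]^4-: Ligand charges: each fluoride is −1; each iodide is −1. With an overall charge of −4 the copper centre must be in the +2 oxidation state. Group 11 minus oxidation state 2 gives a d⁹ configuration. The t₂g⁶e_g³ configuration has an unevenly filled e_g set; the Jahn–Teller theorem predicts a tetragonal distortion (typically axial elongation) to lift the degeneracy.
[Co(OH)6]^3-: Ligand charges: each hydroxide is −1. With an overall charge of −3 the cobalt centre must be in the +3 oxidation state. Co sits in group 9, so the d-electron count is 9 − 3 = 6. Co(III) has an exceptionally large octahedral splitting and is low-spin with essentially every ligand except fluoride. The d⁶ configuration leaves the e_g set evenly filled (or empty) — no strong Jahn–Teller driving force.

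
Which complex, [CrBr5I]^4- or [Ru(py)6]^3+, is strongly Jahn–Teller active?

[CrBr5I]^4-: Each bromide is −1; each iodide is −1; balancing the −4 overall charge requires Cr(II). Cr sits in group 6, so the d-electron count is 6 − 2 = 4. Bromide and iodide are weak-field ligands for a first-row metal, so the complex is high-spin. The t₂g³e_g¹ (high-spin) configuration has an unevenly filled e_g set; the Jahn–Teller theorem predicts a tetragonal distortion (typically axial elongation) to lift the degeneracy.
[Ru(py)6]^3+: Summing ligand charges against the +3 overall charge gives an oxidation state of +3 for ruthenium. Ruthenium is a group-8 element; Ru(III) is therefore d⁵. A 4d ion has a large Δₒ and is invariably low-spin. The d⁵ configuration leaves the e_g set evenly filled (or empty) — no strong Jahn–Teller driving force.

[CrBr5I]^4-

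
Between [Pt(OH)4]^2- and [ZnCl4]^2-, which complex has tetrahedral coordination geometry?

For [Pt(OH)4]^2-: Each hydroxide is −1; balancing the −2 overall charge requires Pt(II). Group 10 minus oxidation state 2 gives a d⁸ configuration. A 5d d⁸ ion has a large crystal-field splitting; square planar leaves the high-energy d_{x²−y²} orbital empty and maximises CFSE. → square planar.
For [ZnCl4]^2-: Each chloride is −1; balancing the −2 overall charge requires Zn(II). Group 12 minus oxidation state 2 gives a d¹⁰ configuration. A d¹⁰ ion has no crystal-field stabilisation preference between square planar and tetrahedral, so four ligands adopt the sterically favoured tetrahedral geometry. → tetrahedral.

[ZnCl4]^2-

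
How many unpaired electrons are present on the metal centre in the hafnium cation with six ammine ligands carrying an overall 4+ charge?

0

Ammonia is neutral; balancing the +4 overall charge requires Hf(IV).
Hf sits in group 4, so the d-electron count is 4 − 4 = 0.
In an octahedral field the d⁰ configuration is t₂g⁰e_g⁰, giving 0 unpaired electrons.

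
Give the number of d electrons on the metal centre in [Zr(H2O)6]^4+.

d⁰

Water is neutral; balancing the +4 overall charge requires Zr(IV).
Zirconium is a group-4 element; Zr(IV) is therefore d⁰.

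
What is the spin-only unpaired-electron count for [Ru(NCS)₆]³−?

Ligand charges: each isothiocyanate is −1. With an overall charge of −3 the ruthenium centre must be in the +3 oxidation state.
Ru sits in group 8, so the d-electron count is 8 − 3 = 5.
The spin state decides the count: a 4d ion has a large Δₒ and is invariably low-spin.
An octahedral low-spin d⁵ ion is t₂g⁵e_g⁰, giving 1 unpaired electron.

1 unpaired electron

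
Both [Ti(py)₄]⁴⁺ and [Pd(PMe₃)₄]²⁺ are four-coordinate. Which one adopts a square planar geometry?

For [Ti(py)₄]⁴⁺: Summing ligand charges against the +4 overall charge gives an oxidation state of +4 for titanium. Titanium is a group-4 element; Ti(IV) is therefore d⁰. A d⁰ ion has no crystal-field stabilisation preference between square planar and tetrahedral, so four ligands adopt the sterically favoured tetrahedral geometry. → tetrahedral.
For [Pd(PMe₃)₄]²⁺: Trimethylphosphine is neutral; balancing the +2 overall charge requires Pd(II). Group 10 minus oxidation state 2 gives a d⁸ configuration. A 4d d⁸ ion has a large crystal-field splitting; square planar leaves the high-energy d_{x²−y²} orbital empty and maximises CFSE. → square planar.

[Pd(PMe₃)₄]²⁺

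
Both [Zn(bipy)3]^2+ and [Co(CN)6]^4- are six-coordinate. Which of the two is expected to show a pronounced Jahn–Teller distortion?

[Co(CN)6]^4-

[Zn(bipy)3]^2+: Ligand charges: 2,2′-bipyridine is neutral. With an overall charge of +2 the zinc centre must be in the +2 oxidation state. Zn sits in group 12, so the d-electron count is 12 − 2 = 10. The d¹⁰ configuration leaves the e_g set evenly filled (or empty) — no strong Jahn–Teller driving force.
[Co(CN)6]^4-: Summing ligand charges against the −4 overall charge gives an oxidation state of +2 for cobalt. Co sits in group 9, so the d-electron count is 9 − 2 = 7. Cyanide is a strong-field ligand (high in the spectrochemical series) for a first-row metal, so the complex is low-spin. The t₂g⁶e_g¹ (low-spin) configuration has an unevenly filled e_g set; the Jahn–Teller theorem predicts a tetragonal distortion (typically axial elongation) to lift the degeneracy.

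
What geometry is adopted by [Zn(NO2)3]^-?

trigonal planar

Each nitro (N-bound nitrite) is −1; balancing the −1 overall charge requires Zn(II).
Zn sits in group 12, so the d-electron count is 12 − 2 = 10.
Coordination number: 3.
Three ligands around a d¹⁰ centre minimise repulsion in a trigonal-planar arrangement.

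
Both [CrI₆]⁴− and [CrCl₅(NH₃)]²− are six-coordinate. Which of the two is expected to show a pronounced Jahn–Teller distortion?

[CrI₆]⁴−: Each iodide is −1; balancing the −4 overall charge requires Cr(II). Cr sits in group 6, so the d-electron count is 6 − 2 = 4. Iodide is a weak-field ligand for a first-row metal, so the complex is high-spin. The t₂g³e_g¹ (high-spin) configuration has an unevenly filled e_g set; the Jahn–Teller theorem predicts a tetragonal distortion (typically axial elongation) to lift the degeneracy.
[CrCl₅(NH₃)]²−: Each chloride is −1; ammonia is neutral; balancing the −2 overall charge requires Cr(III). Group 6 minus oxidation state 3 gives a d³ configuration. The d³ configuration leaves the e_g set evenly filled (or empty) — no strong Jahn–Teller driving force.

[CrI₆]⁴−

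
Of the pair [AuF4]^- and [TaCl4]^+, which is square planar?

[AuF4]^-

For [AuF4]^-: Summing ligand charges against the −1 overall charge gives an oxidation state of +3 for gold. Au sits in group 11, so the d-electron count is 11 − 3 = 8. A 5d d⁸ ion has a large crystal-field splitting; square planar leaves the high-energy d_{x²−y²} orbital empty and maximises CFSE. → square planar.
For [TaCl4]^+: Each chloride is −1; balancing the +1 overall charge requires Ta(V). Tantalum is a group-5 element; Ta(V) is therefore d⁰. A d⁰ ion has no crystal-field stabilisation preference between square planar and tetrahedral, so four ligands adopt the sterically favoured tetrahedral geometry. → tetrahedral.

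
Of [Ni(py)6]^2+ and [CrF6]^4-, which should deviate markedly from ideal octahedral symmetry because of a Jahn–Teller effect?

[Ni(py)6]^2+: Pyridine is neutral; balancing the +2 overall charge requires Ni(II). Ni sits in group 10, so the d-electron count is 10 − 2 = 8. The d⁸ configuration leaves the e_g set evenly filled (or empty) — no strong Jahn–Teller driving force.
[CrF6]^4-: Each fluoride is −1; balancing the −4 overall charge requires Cr(II). Group 6 minus oxidation state 2 gives a d⁴ configuration. Fluoride is a weak-field ligand for a first-row metal, so the complex is high-spin. The t₂g³e_g¹ (high-spin) configuration has an unevenly filled e_g set; the Jahn–Teller theorem predicts a tetragonal distortion (typically axial elongation) to lift the degeneracy.

[CrF6]^4-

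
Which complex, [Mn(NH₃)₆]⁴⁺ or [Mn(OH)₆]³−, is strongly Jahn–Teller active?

[Mn(OH)₆]³−

[Mn(NH₃)₆]⁴⁺: Ammonia is neutral; balancing the +4 overall charge requires Mn(IV). Group 7 minus oxidation state 4 gives a d³ configuration. The d³ configuration leaves the e_g set evenly filled (or empty) — no strong Jahn–Teller driving force.
[Mn(OH)₆]³−: Summing ligand charges against the −3 overall charge gives an oxidation state of +3 for manganese. Manganese is a group-7 element; Mn(III) is therefore d⁴. Hydroxide is a weak-field ligand for a first-row metal, so the complex is high-spin. The t₂g³e_g¹ (high-spin) configuration has an unevenly filled e_g set; the Jahn–Teller theorem predicts a tetragonal distortion (typically axial elongation) to lift the degeneracy.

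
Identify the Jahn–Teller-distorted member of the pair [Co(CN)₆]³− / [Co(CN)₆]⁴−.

[Co(CN)₆]⁴−

[Co(CN)₆]³−: Summing ligand charges against the −3 overall charge gives an oxidation state of +3 for cobalt. Cobalt is a group-9 element; Co(III) is therefore d⁶. Co(III) has an exceptionally large octahedral splitting and is low-spin with essentially every ligand except fluoride. The d⁶ configuration leaves the e_g set evenly filled (or empty) — no strong Jahn–Teller driving force.
[Co(CN)₆]⁴−: Summing ligand charges against the −4 overall charge gives an oxidation state of +2 for cobalt. Cobalt is a group-9 element; Co(II) is therefore d⁷. Cyanide is a strong-field ligand (high in the spectrochemical series) for a first-row metal, so the complex is low-spin. The t₂g⁶e_g¹ (low-spin) configuration has an unevenly filled e_g set; the Jahn–Teller theorem predicts a tetragonal distortion (typically axial elongation) to lift the degeneracy.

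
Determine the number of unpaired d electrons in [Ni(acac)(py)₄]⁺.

2

Each acetylacetonate is −1; pyridine is neutral; balancing the +1 overall charge requires Ni(II).
Nickel is a group-10 element; Ni(II) is therefore d⁸.
Counting donor atoms: 1×acetylacetonate (bidentate) → 2 donors; 4×pyridine (monodentate) → 4 donors. Coordination number = 6.
In an octahedral field the d⁸ configuration is t₂g⁶e_g² (only one arrangement possible), giving 2 unpaired electrons.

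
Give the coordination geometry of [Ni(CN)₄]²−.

Summing ligand charges against the −2 overall charge gives an oxidation state of +2 for nickel.
Nickel is a group-10 element; Ni(II) is therefore d⁸.
Coordination number: 4.
Cyanide is a strong-field ligand (high in the spectrochemical series).
A 3d d⁸ ion with strong-field ligands gains enough CFSE to favour square planar over tetrahedral.

square planar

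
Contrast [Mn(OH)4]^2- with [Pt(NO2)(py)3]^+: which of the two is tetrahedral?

For [Mn(OH)4]^2-: Summing ligand charges against the −2 overall charge gives an oxidation state of +2 for manganese. Group 7 minus oxidation state 2 gives a d⁵ configuration. A high-spin d⁵ ion has zero CFSE in either geometry, so four ligands adopt the sterically favoured tetrahedral geometry. → tetrahedral.
For [Pt(NO2)(py)3]^+: Summing ligand charges against the +1 overall charge gives an oxidation state of +2 for platinum. Pt sits in group 10, so the d-electron count is 10 − 2 = 8. A 5d d⁸ ion has a large crystal-field splitting; square planar leaves the high-energy d_{x²−y²} orbital empty and maximises CFSE. → square planar.

[Mn(OH)4]^2-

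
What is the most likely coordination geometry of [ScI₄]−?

Ligand charges: each iodide is −1. With an overall charge of −1 the scandium centre must be in the +3 oxidation state.
Sc sits in group 3, so the d-electron count is 3 − 3 = 0.
Coordination number: 4.
A d⁰ ion has no crystal-field stabilisation preference between square planar and tetrahedral, so four ligands adopt the sterically favoured tetrahedral geometry.

tetrahedral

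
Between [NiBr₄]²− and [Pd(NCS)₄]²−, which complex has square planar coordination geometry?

For [NiBr₄]²−: Each bromide is −1; balancing the −2 overall charge requires Ni(II). Ni sits in group 10, so the d-electron count is 10 − 2 = 8. Bromide is a weak-field ligand. With weak-field ligands the CFSE gain from square planar is small, so a 3d d⁸ ion takes the sterically preferred tetrahedral geometry. → tetrahedral.
For [Pd(NCS)₄]²−: Each isothiocyanate is −1; balancing the −2 overall charge requires Pd(II). Palladium is a group-10 element; Pd(II) is therefore d⁸. A 4d d⁸ ion has a large crystal-field splitting; square planar leaves the high-energy d_{x²−y²} orbital empty and maximises CFSE. → square planar.

[Pd(NCS)₄]²−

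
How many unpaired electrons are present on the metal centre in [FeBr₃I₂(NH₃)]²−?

5 unpaired electrons

Summing ligand charges against the −2 overall charge gives an oxidation state of +3 for iron.
Fe sits in group 8, so the d-electron count is 8 − 3 = 5.
The spin state decides the count: Bromide and iodide are weak-field ligands for a first-row metal, so the complex is high-spin.
An octahedral high-spin d⁵ ion is t₂g³e_g², giving 5 unpaired electrons.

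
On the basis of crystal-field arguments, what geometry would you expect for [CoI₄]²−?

tetrahedral

Summing ligand charges against the −2 overall charge gives an oxidation state of +2 for cobalt.
Group 9 minus oxidation state 2 gives a d⁷ configuration.
Coordination number: 4.
Iodide is a weak-field ligand.
For a high-spin 3d d⁷ ion with weak-field ligands the small Δₜ gives little square-planar CFSE advantage, so four ligands adopt the sterically favoured tetrahedral geometry.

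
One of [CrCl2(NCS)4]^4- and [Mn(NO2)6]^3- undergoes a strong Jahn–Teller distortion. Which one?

[CrCl2(NCS)4]^4-: Ligand charges: each chloride is −1; each isothiocyanate is −1. With an overall charge of −4 the chromium centre must be in the +2 oxidation state. Cr sits in group 6, so the d-electron count is 6 − 2 = 4. Chloride and isothiocyanate are weak-field ligands for a first-row metal, so the complex is high-spin. The t₂g³e_g¹ (high-spin) configuration has an unevenly filled e_g set; the Jahn–Teller theorem predicts a tetragonal distortion (typically axial elongation) to lift the degeneracy.
[Mn(NO2)6]^3-: Ligand charges: each nitro (N-bound nitrite) is −1. With an overall charge of −3 the manganese centre must be in the +3 oxidation state. Manganese is a group-7 element; Mn(III) is therefore d⁴. Nitro (N-bound nitrite) is a strong-field ligand (high in the spectrochemical series) for a first-row metal, so the complex is low-spin. The d⁴ configuration leaves the e_g set evenly filled (or empty) — no strong Jahn–Teller driving force.

[CrCl2(NCS)4]^4-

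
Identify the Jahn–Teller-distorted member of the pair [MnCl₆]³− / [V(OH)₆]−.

[MnCl₆]³−

[MnCl₆]³−: Each chloride is −1; balancing the −3 overall charge requires Mn(III). Mn sits in group 7, so the d-electron count is 7 − 3 = 4. Chloride is a weak-field ligand for a first-row metal, so the complex is high-spin. The t₂g³e_g¹ (high-spin) configuration has an unevenly filled e_g set; the Jahn–Teller theorem predicts a tetragonal distortion (typically axial elongation) to lift the degeneracy.
[V(OH)₆]−: Summing ligand charges against the −1 overall charge gives an oxidation state of +5 for vanadium. Group 5 minus oxidation state 5 gives a d⁰ configuration. The d⁰ configuration leaves the e_g set evenly filled (or empty) — no strong Jahn–Teller driving force.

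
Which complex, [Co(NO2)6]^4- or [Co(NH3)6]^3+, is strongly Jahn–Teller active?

[Co(NO2)6]^4-: Ligand charges: each nitro (N-bound nitrite) is −1. With an overall charge of −4 the cobalt centre must be in the +2 oxidation state. Group 9 minus oxidation state 2 gives a d⁷ configuration. Nitro (N-bound nitrite) is a strong-field ligand (high in the spectrochemical series) for a first-row metal, so the complex is low-spin. The t₂g⁶e_g¹ (low-spin) configuration has an unevenly filled e_g set; the Jahn–Teller theorem predicts a tetragonal distortion (typically axial elongation) to lift the degeneracy.
[Co(NH3)6]^3+: Ligand charges: ammonia is neutral. With an overall charge of +3 the cobalt centre must be in the +3 oxidation state. Cobalt is a group-9 element; Co(III) is therefore d⁶. Co(III) has an exceptionally large octahedral splitting and is low-spin with essentially every ligand except fluoride. The d⁶ configuration leaves the e_g set evenly filled (or empty) — no strong Jahn–Teller driving force.

[Co(NO2)6]^4-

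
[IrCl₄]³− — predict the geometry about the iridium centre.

square planar

Summing ligand charges against the −3 overall charge gives an oxidation state of +1 for iridium.
Iridium is a group-9 element; Ir(I) is therefore d⁸.
Coordination number: 4.
A 5d d⁸ ion has a large crystal-field splitting; square planar leaves the high-energy d_{x²−y²} orbital empty and maximises CFSE.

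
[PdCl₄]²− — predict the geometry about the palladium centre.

square planar

Ligand charges: each chloride is −1. With an overall charge of −2 the palladium centre must be in the +2 oxidation state.
Palladium is a group-10 element; Pd(II) is therefore d⁸.
With 4 monodentate ligands the coordination number is 4.
A 4d d⁸ ion has a large crystal-field splitting; square planar leaves the high-energy d_{x²−y²} orbital empty and maximises CFSE.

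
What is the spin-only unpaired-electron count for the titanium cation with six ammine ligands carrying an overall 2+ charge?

Summing ligand charges against the +2 overall charge gives an oxidation state of +2 for titanium.
Titanium is a group-4 element; Ti(II) is therefore d².
In an octahedral field the d² configuration is t₂g²e_g⁰ (only one arrangement possible), giving 2 unpaired electrons.

2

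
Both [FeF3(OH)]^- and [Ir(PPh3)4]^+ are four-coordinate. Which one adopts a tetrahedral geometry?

[FeF3(OH)]^-

For [FeF3(OH)]^-: Ligand charges: each fluoride is −1; each hydroxide is −1. With an overall charge of −1 the iron centre must be in the +3 oxidation state. Iron is a group-8 element; Fe(III) is therefore d⁵. A high-spin d⁵ ion has zero CFSE in either geometry, so four ligands adopt the sterically favoured tetrahedral geometry. → tetrahedral.
For [Ir(PPh3)4]^+: Ligand charges: triphenylphosphine is neutral. With an overall charge of +1 the iridium centre must be in the +1 oxidation state. Ir sits in group 9, so the d-electron count is 9 − 1 = 8. A 5d d⁸ ion has a large crystal-field splitting; square planar leaves the high-energy d_{x²−y²} orbital empty and maximises CFSE. → square planar.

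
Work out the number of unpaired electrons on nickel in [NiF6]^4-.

2 unpaired electrons

Each fluoride is −1; balancing the −4 overall charge requires Ni(II).
Group 10 minus oxidation state 2 gives a d⁸ configuration.
In an octahedral field the d⁸ configuration is t₂g⁶e_g² (only one arrangement possible), giving 2 unpaired electrons.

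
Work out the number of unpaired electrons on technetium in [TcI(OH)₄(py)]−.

3

Summing ligand charges against the −1 overall charge gives an oxidation state of +4 for technetium.
Technetium is a group-7 element; Tc(IV) is therefore d³.
In an octahedral field the d³ configuration is t₂g³e_g⁰ (only one arrangement possible), giving 3 unpaired electrons.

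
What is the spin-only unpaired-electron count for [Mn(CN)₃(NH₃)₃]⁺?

3

Summing ligand charges against the +1 overall charge gives an oxidation state of +4 for manganese.
Group 7 minus oxidation state 4 gives a d³ configuration.
In an octahedral field the d³ configuration is t₂g³e_g⁰ (only one arrangement possible), giving 3 unpaired electrons.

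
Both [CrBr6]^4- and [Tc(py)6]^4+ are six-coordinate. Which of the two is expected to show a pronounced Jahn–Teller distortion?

[CrBr6]^4-

[CrBr6]^4-: Summing ligand charges against the −4 overall charge gives an oxidation state of +2 for chromium. Group 6 minus oxidation state 2 gives a d⁴ configuration. Bromide is a weak-field ligand for a first-row metal, so the complex is high-spin. The t₂g³e_g¹ (high-spin) configuration has an unevenly filled e_g set; the Jahn–Teller theorem predicts a tetragonal distortion (typically axial elongation) to lift the degeneracy.
[Tc(py)6]^4+: Summing ligand charges against the +4 overall charge gives an oxidation state of +4 for technetium. Technetium is a group-7 element; Tc(IV) is therefore d³. The d³ configuration leaves the e_g set evenly filled (or empty) — no strong Jahn–Teller driving force.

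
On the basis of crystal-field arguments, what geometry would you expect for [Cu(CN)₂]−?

Ligand charges: each cyanide is −1. With an overall charge of −1 the copper centre must be in the +1 oxidation state.
Copper is a group-11 element; Cu(I) is therefore d¹⁰.
With 2 monodentate ligands the coordination number is 2.
A d¹⁰ ion with only two ligands adopts a linear arrangement (sp hybridisation; no CFSE preference).

linear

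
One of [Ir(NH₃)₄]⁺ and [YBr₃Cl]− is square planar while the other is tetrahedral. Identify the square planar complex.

[Ir(NH₃)₄]⁺

For [Ir(NH₃)₄]⁺: Ammonia is neutral; balancing the +1 overall charge requires Ir(I). Group 9 minus oxidation state 1 gives a d⁸ configuration. A 5d d⁸ ion has a large crystal-field splitting; square planar leaves the high-energy d_{x²−y²} orbital empty and maximises CFSE. → square planar.
For [YBr₃Cl]−: Summing ligand charges against the −1 overall charge gives an oxidation state of +3 for yttrium. Group 3 minus oxidation state 3 gives a d⁰ configuration. A d⁰ ion has no crystal-field stabilisation preference between square planar and tetrahedral, so four ligands adopt the sterically favoured tetrahedral geometry. → tetrahedral.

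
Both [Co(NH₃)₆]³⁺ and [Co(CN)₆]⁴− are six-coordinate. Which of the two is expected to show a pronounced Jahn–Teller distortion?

[Co(CN)₆]⁴−

[Co(NH₃)₆]³⁺: Ammonia is neutral; balancing the +3 overall charge requires Co(III). Co sits in group 9, so the d-electron count is 9 − 3 = 6. Co(III) has an exceptionally large octahedral splitting and is low-spin with essentially every ligand except fluoride. The d⁶ configuration leaves the e_g set evenly filled (or empty) — no strong Jahn–Teller driving force.
[Co(CN)₆]⁴−: Ligand charges: each cyanide is −1. With an overall charge of −4 the cobalt centre must be in the +2 oxidation state. Co sits in group 9, so the d-electron count is 9 − 2 = 7. Cyanide is a strong-field ligand (high in the spectrochemical series) for a first-row metal, so the complex is low-spin. The t₂g⁶e_g¹ (low-spin) configuration has an unevenly filled e_g set; the Jahn–Teller theorem predicts a tetragonal distortion (typically axial elongation) to lift the degeneracy.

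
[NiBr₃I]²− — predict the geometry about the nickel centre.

tetrahedral

Ligand charges: each bromide is −1; each iodide is −1. With an overall charge of −2 the nickel centre must be in the +2 oxidation state.
Group 10 minus oxidation state 2 gives a d⁸ configuration.
With 4 monodentate ligands the coordination number is 4.
Bromide and iodide are weak-field ligands.
With weak-field ligands the CFSE gain from square planar is small, so a 3d d⁸ ion takes the sterically preferred tetrahedral geometry.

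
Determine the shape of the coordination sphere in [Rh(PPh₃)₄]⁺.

square planar

Summing ligand charges against the +1 overall charge gives an oxidation state of +1 for rhodium.
Rh sits in group 9, so the d-electron count is 9 − 1 = 8.
Coordination number: 4.
A 4d d⁸ ion has a large crystal-field splitting; square planar leaves the high-energy d_{x²−y²} orbital empty and maximises CFSE.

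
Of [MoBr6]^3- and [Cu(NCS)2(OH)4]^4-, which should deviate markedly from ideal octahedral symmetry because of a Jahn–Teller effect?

[Cu(NCS)2(OH)4]^4-

[MoBr6]^3-: Each bromide is −1; balancing the −3 overall charge requires Mo(III). Molybdenum is a group-6 element; Mo(III) is therefore d³. The d³ configuration leaves the e_g set evenly filled (or empty) — no strong Jahn–Teller driving force.
[Cu(NCS)2(OH)4]^4-: Summing ligand charges against the −4 overall charge gives an oxidation state of +2 for copper. Group 11 minus oxidation state 2 gives a d⁹ configuration. The t₂g⁶e_g³ configuration has an unevenly filled e_g set; the Jahn–Teller theorem predicts a tetragonal distortion (typically axial elongation) to lift the degeneracy.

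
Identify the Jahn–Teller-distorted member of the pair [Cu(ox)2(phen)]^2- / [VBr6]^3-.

[Cu(ox)2(phen)]^2-: Each oxalate is −2; 1,10-phenanthroline is neutral; balancing the −2 overall charge requires Cu(II). Cu sits in group 11, so the d-electron count is 11 − 2 = 9. The t₂g⁶e_g³ configuration has an unevenly filled e_g set; the Jahn–Teller theorem predicts a tetragonal distortion (typically axial elongation) to lift the degeneracy.
[VBr6]^3-: Each bromide is −1; balancing the −3 overall charge requires V(III). V sits in group 5, so the d-electron count is 5 − 3 = 2. The d² configuration leaves the e_g set evenly filled (or empty) — no strong Jahn–Teller driving force.

[Cu(ox)2(phen)]^2-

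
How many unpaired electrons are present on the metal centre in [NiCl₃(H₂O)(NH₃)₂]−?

Ligand charges: each chloride is −1; water is neutral; ammonia is neutral. With an overall charge of −1 the nickel centre must be in the +2 oxidation state.
Ni sits in group 10, so the d-electron count is 10 − 2 = 8.
In an octahedral field the d⁸ configuration is t₂g⁶e_g² (only one arrangement possible), giving 2 unpaired electrons.

2 unpaired electrons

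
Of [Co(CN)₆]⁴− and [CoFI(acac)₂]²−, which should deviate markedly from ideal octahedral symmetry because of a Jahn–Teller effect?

[Co(CN)₆]⁴−

[Co(CN)₆]⁴−: Summing ligand charges against the −4 overall charge gives an oxidation state of +2 for cobalt. Cobalt is a group-9 element; Co(II) is therefore d⁷. Cyanide is a strong-field ligand (high in the spectrochemical series) for a first-row metal, so the complex is low-spin. The t₂g⁶e_g¹ (low-spin) configuration has an unevenly filled e_g set; the Jahn–Teller theorem predicts a tetragonal distortion (typically axial elongation) to lift the degeneracy.
[CoFI(acac)₂]²−: Each fluoride is −1; each iodide is −1; each acetylacetonate is −1; balancing the −2 overall charge requires Co(II). Group 9 minus oxidation state 2 gives a d⁷ configuration. Acetylacetonate, fluoride, and iodide are weak-field ligands for a first-row metal, so the complex is high-spin. The d⁷ configuration leaves the e_g set evenly filled (or empty) — no strong Jahn–Teller driving force.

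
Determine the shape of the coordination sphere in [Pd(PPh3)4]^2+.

Triphenylphosphine is neutral; balancing the +2 overall charge requires Pd(II).
Group 10 minus oxidation state 2 gives a d⁸ configuration.
Coordination number: 4.
A 4d d⁸ ion has a large crystal-field splitting; square planar leaves the high-energy d_{x²−y²} orbital empty and maximises CFSE.

square planar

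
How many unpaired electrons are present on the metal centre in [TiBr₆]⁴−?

2

Summing ligand charges against the −4 overall charge gives an oxidation state of +2 for titanium.
Titanium is a group-4 element; Ti(II) is therefore d².
In an octahedral field the d² configuration is t₂g²e_g⁰ (only one arrangement possible), giving 2 unpaired electrons.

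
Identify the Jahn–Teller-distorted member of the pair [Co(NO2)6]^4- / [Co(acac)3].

[Co(NO2)6]^4-

[Co(NO2)6]^4-: Summing ligand charges against the −4 overall charge gives an oxidation state of +2 for cobalt. Group 9 minus oxidation state 2 gives a d⁷ configuration. Nitro (N-bound nitrite) is a strong-field ligand (high in the spectrochemical series) for a first-row metal, so the complex is low-spin. The t₂g⁶e_g¹ (low-spin) configuration has an unevenly filled e_g set; the Jahn–Teller theorem predicts a tetragonal distortion (typically axial elongation) to lift the degeneracy.
[Co(acac)3]: Each acetylacetonate is −1; balancing the 0 overall charge requires Co(III). Group 9 minus oxidation state 3 gives a d⁶ configuration. Co(III) has an exceptionally large octahedral splitting and is low-spin with essentially every ligand except fluoride. The d⁶ configuration leaves the e_g set evenly filled (or empty) — no strong Jahn–Teller driving force.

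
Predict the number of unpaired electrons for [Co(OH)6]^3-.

Each hydroxide is −1; balancing the −3 overall charge requires Co(III).
Cobalt is a group-9 element; Co(III) is therefore d⁶.
The spin state decides the count: Co(III) has an exceptionally large octahedral splitting and is low-spin with essentially every ligand except fluoride.
An octahedral low-spin d⁶ ion is t₂g⁶e_g⁰, giving 0 unpaired electrons.

0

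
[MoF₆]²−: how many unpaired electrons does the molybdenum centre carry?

Summing ligand charges against the −2 overall charge gives an oxidation state of +4 for molybdenum.
Group 6 minus oxidation state 4 gives a d² configuration.
In an octahedral field the d² configuration is t₂g²e_g⁰ (only one arrangement possible), giving 2 unpaired electrons.

2 unpaired electrons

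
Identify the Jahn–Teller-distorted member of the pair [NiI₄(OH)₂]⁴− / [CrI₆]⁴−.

[CrI₆]⁴−

[NiI₄(OH)₂]⁴−: Ligand charges: each iodide is −1; each hydroxide is −1. With an overall charge of −4 the nickel centre must be in the +2 oxidation state. Nickel is a group-10 element; Ni(II) is therefore d⁸. The d⁸ configuration leaves the e_g set evenly filled (or empty) — no strong Jahn–Teller driving force.
[CrI₆]⁴−: Each iodide is −1; balancing the −4 overall charge requires Cr(II). Group 6 minus oxidation state 2 gives a d⁴ configuration. Iodide is a weak-field ligand for a first-row metal, so the complex is high-spin. The t₂g³e_g¹ (high-spin) configuration has an unevenly filled e_g set; the Jahn–Teller theorem predicts a tetragonal distortion (typically axial elongation) to lift the degeneracy.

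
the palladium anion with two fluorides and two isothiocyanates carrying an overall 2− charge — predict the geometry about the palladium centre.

Ligand charges: each fluoride is −1; each isothiocyanate is −1. With an overall charge of −2 the palladium centre must be in the +2 oxidation state.
Pd sits in group 10, so the d-electron count is 10 − 2 = 8.
Coordination number: 4.
A 4d d⁸ ion has a large crystal-field splitting; square planar leaves the high-energy d_{x²−y²} orbital empty and maximises CFSE.

square planar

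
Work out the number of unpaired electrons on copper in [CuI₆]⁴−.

Ligand charges: each iodide is −1. With an overall charge of −4 the copper centre must be in the +2 oxidation state.
Copper is a group-11 element; Cu(II) is therefore d⁹.
In an octahedral field the d⁹ configuration is t₂g⁶e_g³ (only one arrangement possible), giving 1 unpaired electron.

1 unpaired electron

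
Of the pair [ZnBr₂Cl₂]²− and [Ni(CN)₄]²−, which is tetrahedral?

[ZnBr₂Cl₂]²−

For [ZnBr₂Cl₂]²−: Summing ligand charges against the −2 overall charge gives an oxidation state of +2 for zinc. Zinc is a group-12 element; Zn(II) is therefore d¹⁰. A d¹⁰ ion has no crystal-field stabilisation preference between square planar and tetrahedral, so four ligands adopt the sterically favoured tetrahedral geometry. → tetrahedral.
For [Ni(CN)₄]²−: Ligand charges: each cyanide is −1. With an overall charge of −2 the nickel centre must be in the +2 oxidation state. Group 10 minus oxidation state 2 gives a d⁸ configuration. Cyanide is a strong-field ligand (high in the spectrochemical series). A 3d d⁸ ion with strong-field ligands gains enough CFSE to favour square planar over tetrahedral. → square planar.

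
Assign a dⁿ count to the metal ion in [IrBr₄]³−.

Each bromide is −1; balancing the −3 overall charge requires Ir(I).
Group 9 minus oxidation state 1 gives a d⁸ configuration.

d8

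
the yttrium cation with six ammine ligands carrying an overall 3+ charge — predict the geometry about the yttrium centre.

Summing ligand charges against the +3 overall charge gives an oxidation state of +3 for yttrium.
Yttrium is a group-3 element; Y(III) is therefore d⁰.
With 6 monodentate ligands the coordination number is 6.
Six donors around a single metal centre give an octahedral coordination sphere.

octahedral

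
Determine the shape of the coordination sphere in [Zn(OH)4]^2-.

tetrahedral

Summing ligand charges against the −2 overall charge gives an oxidation state of +2 for zinc.
Zinc is a group-12 element; Zn(II) is therefore d¹⁰.
Coordination number: 4.
A d¹⁰ ion has no crystal-field stabilisation preference between square planar and tetrahedral, so four ligands adopt the sterically favoured tetrahedral geometry.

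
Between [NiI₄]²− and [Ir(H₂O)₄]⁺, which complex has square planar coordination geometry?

[Ir(H₂O)₄]⁺

For [NiI₄]²−: Ligand charges: each iodide is −1. With an overall charge of −2 the nickel centre must be in the +2 oxidation state. Group 10 minus oxidation state 2 gives a d⁸ configuration. Iodide is a weak-field ligand. With weak-field ligands the CFSE gain from square planar is small, so a 3d d⁸ ion takes the sterically preferred tetrahedral geometry. → tetrahedral.
For [Ir(H₂O)₄]⁺: Ligand charges: water is neutral. With an overall charge of +1 the iridium centre must be in the +1 oxidation state. Group 9 minus oxidation state 1 gives a d⁸ configuration. A 5d d⁸ ion has a large crystal-field splitting; square planar leaves the high-energy d_{x²−y²} orbital empty and maximises CFSE. → square planar.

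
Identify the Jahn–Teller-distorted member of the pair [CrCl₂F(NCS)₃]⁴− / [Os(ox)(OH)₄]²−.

[CrCl₂F(NCS)₃]⁴−: Each chloride is −1; each fluoride is −1; each isothiocyanate is −1; balancing the −4 overall charge requires Cr(II). Group 6 minus oxidation state 2 gives a d⁴ configuration. Chloride, fluoride, and isothiocyanate are weak-field ligands for a first-row metal, so the complex is high-spin. The t₂g³e_g¹ (high-spin) configuration has an unevenly filled e_g set; the Jahn–Teller theorem predicts a tetragonal distortion (typically axial elongation) to lift the degeneracy.
[Os(ox)(OH)₄]²−: Ligand charges: each oxalate is −2; each hydroxide is −1. With an overall charge of −2 the osmium centre must be in the +4 oxidation state. Osmium is a group-8 element; Os(IV) is therefore d⁴. A 5d ion has a large Δₒ and is invariably low-spin. The d⁴ configuration leaves the e_g set evenly filled (or empty) — no strong Jahn–Teller driving force.

[CrCl₂F(NCS)₃]⁴−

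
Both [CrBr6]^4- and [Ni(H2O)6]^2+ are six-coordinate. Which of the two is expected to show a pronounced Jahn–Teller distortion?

[CrBr6]^4-

[CrBr6]^4-: Each bromide is −1; balancing the −4 overall charge requires Cr(II). Group 6 minus oxidation state 2 gives a d⁴ configuration. Bromide is a weak-field ligand for a first-row metal, so the complex is high-spin. The t₂g³e_g¹ (high-spin) configuration has an unevenly filled e_g set; the Jahn–Teller theorem predicts a tetragonal distortion (typically axial elongation) to lift the degeneracy.
[Ni(H2O)6]^2+: Summing ligand charges against the +2 overall charge gives an oxidation state of +2 for nickel. Group 10 minus oxidation state 2 gives a d⁸ configuration. The d⁸ configuration leaves the e_g set evenly filled (or empty) — no strong Jahn–Teller driving force.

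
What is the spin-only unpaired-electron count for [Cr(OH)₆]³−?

3

Ligand charges: each hydroxide is −1. With an overall charge of −3 the chromium centre must be in the +3 oxidation state.
Cr sits in group 6, so the d-electron count is 6 − 3 = 3.
In an octahedral field the d³ configuration is t₂g³e_g⁰ (only one arrangement possible), giving 3 unpaired electrons.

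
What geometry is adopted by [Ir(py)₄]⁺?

square planar

Summing ligand charges against the +1 overall charge gives an oxidation state of +1 for iridium.
Group 9 minus oxidation state 1 gives a d⁸ configuration.
Coordination number: 4.
A 5d d⁸ ion has a large crystal-field splitting; square planar leaves the high-energy d_{x²−y²} orbital empty and maximises CFSE.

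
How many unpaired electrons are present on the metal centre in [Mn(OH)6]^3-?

4

Summing ligand charges against the −3 overall charge gives an oxidation state of +3 for manganese.
Mn sits in group 7, so the d-electron count is 7 − 3 = 4.
The spin state decides the count: Hydroxide is a weak-field ligand for a first-row metal, so the complex is high-spin.
An octahedral high-spin d⁴ ion is t₂g³e_g¹, giving 4 unpaired electrons.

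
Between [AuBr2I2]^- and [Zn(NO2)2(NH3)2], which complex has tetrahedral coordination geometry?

[Zn(NO2)2(NH3)2]

For [AuBr2I2]^-: Summing ligand charges against the −1 overall charge gives an oxidation state of +3 for gold. Gold is a group-11 element; Au(III) is therefore d⁸. A 5d d⁸ ion has a large crystal-field splitting; square planar leaves the high-energy d_{x²−y²} orbital empty and maximises CFSE. → square planar.
For [Zn(NO2)2(NH3)2]: Summing ligand charges against the 0 overall charge gives an oxidation state of +2 for zinc. Group 12 minus oxidation state 2 gives a d¹⁰ configuration. A d¹⁰ ion has no crystal-field stabilisation preference between square planar and tetrahedral, so four ligands adopt the sterically favoured tetrahedral geometry. → tetrahedral.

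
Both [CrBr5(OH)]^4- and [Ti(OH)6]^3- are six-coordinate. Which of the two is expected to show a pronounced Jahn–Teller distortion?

[CrBr5(OH)]^4-

[CrBr5(OH)]^4-: Each bromide is −1; each hydroxide is −1; balancing the −4 overall charge requires Cr(II). Group 6 minus oxidation state 2 gives a d⁴ configuration. Bromide and hydroxide are weak-field ligands for a first-row metal, so the complex is high-spin. The t₂g³e_g¹ (high-spin) configuration has an unevenly filled e_g set; the Jahn–Teller theorem predicts a tetragonal distortion (typically axial elongation) to lift the degeneracy.
[Ti(OH)6]^3-: Each hydroxide is −1; balancing the −3 overall charge requires Ti(III). Group 4 minus oxidation state 3 gives a d¹ configuration. The d¹ configuration leaves the e_g set evenly filled (or empty) — no strong Jahn–Teller driving force.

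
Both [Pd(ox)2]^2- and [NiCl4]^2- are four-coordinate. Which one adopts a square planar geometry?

[Pd(ox)2]^2-

For [Pd(ox)2]^2-: Ligand charges: each oxalate is −2. With an overall charge of −2 the palladium centre must be in the +2 oxidation state. Pd sits in group 10, so the d-electron count is 10 − 2 = 8. A 4d d⁸ ion has a large crystal-field splitting; square planar leaves the high-energy d_{x²−y²} orbital empty and maximises CFSE. → square planar.
For [NiCl4]^2-: Ligand charges: each chloride is −1. With an overall charge of −2 the nickel centre must be in the +2 oxidation state. Group 10 minus oxidation state 2 gives a d⁸ configuration. Chloride is a weak-field ligand. With weak-field ligands the CFSE gain from square planar is small, so a 3d d⁸ ion takes the sterically preferred tetrahedral geometry. → tetrahedral.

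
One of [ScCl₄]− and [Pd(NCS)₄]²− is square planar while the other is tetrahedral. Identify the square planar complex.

For [ScCl₄]−: Ligand charges: each chloride is −1. With an overall charge of −1 the scandium centre must be in the +3 oxidation state. Scandium is a group-3 element; Sc(III) is therefore d⁰. A d⁰ ion has no crystal-field stabilisation preference between square planar and tetrahedral, so four ligands adopt the sterically favoured tetrahedral geometry. → tetrahedral.
For [Pd(NCS)₄]²−: Ligand charges: each isothiocyanate is −1. With an overall charge of −2 the palladium centre must be in the +2 oxidation state. Group 10 minus oxidation state 2 gives a d⁸ configuration. A 4d d⁸ ion has a large crystal-field splitting; square planar leaves the high-energy d_{x²−y²} orbital empty and maximises CFSE. → square planar.

[Pd(NCS)₄]²−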